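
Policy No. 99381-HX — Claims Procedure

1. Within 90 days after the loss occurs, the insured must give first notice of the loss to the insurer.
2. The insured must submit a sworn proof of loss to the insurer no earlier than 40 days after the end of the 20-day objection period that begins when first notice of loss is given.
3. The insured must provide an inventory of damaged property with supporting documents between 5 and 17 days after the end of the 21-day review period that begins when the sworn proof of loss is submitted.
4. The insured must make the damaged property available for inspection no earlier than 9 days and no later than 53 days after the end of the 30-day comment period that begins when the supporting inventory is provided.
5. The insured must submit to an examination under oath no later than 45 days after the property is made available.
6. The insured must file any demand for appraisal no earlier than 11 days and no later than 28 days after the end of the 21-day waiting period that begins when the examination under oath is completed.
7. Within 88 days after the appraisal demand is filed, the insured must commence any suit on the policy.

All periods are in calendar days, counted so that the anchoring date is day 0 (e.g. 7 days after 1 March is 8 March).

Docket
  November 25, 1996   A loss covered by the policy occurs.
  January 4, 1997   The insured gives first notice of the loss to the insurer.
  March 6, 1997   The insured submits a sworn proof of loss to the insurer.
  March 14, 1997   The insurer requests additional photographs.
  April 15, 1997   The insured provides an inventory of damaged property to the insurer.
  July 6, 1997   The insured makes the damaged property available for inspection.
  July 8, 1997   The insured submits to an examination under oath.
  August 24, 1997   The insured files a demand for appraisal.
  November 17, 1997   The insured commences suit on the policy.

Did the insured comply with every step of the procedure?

No

(1) due by November 25, 1996 + 90 days = February 23, 1997; completed January 4, 1997, before the deadline.
(2) permitted from January 24, 1997 + 40 days = March 5, 1997 onward; done March 6, 1997, after the minimum wait.
(3) the permitted window runs from March 27, 1997 + 5 = April 1, 1997 to March 27, 1997 + 17 = April 13, 1997; April 15, 1997 is 2 days past the end of the window.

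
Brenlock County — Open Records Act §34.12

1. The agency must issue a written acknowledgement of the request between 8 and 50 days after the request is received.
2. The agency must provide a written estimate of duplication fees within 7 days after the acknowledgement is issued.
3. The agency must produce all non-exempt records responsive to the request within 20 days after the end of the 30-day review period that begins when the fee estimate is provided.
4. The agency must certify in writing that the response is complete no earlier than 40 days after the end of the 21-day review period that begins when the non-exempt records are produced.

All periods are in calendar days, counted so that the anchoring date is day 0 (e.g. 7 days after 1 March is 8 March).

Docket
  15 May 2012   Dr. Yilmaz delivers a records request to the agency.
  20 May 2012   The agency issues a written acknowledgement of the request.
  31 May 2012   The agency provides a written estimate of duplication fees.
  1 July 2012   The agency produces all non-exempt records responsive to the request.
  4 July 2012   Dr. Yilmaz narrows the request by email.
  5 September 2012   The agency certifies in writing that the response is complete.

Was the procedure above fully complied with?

No

(1) the permitted window runs from 15 May 2012 + 8 = 23 May 2012 to 15 May 2012 + 50 = 4 July 2012; 20 May 2012 is 3 days too early.
The analysis stops there.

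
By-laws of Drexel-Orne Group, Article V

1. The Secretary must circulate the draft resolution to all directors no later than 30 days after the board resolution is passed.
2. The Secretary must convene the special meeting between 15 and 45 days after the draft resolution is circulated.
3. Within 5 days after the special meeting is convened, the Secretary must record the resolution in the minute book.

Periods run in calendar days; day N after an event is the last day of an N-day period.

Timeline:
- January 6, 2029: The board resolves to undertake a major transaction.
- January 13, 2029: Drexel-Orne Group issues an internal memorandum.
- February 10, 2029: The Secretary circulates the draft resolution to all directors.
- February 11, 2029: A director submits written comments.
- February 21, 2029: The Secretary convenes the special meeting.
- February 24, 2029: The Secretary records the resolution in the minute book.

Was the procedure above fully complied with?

(1) due by January 6, 2029 + 30 days = February 5, 2029; not done until February 10, 2029, 5 days after the deadline.
That is the first point of non-compliance.

No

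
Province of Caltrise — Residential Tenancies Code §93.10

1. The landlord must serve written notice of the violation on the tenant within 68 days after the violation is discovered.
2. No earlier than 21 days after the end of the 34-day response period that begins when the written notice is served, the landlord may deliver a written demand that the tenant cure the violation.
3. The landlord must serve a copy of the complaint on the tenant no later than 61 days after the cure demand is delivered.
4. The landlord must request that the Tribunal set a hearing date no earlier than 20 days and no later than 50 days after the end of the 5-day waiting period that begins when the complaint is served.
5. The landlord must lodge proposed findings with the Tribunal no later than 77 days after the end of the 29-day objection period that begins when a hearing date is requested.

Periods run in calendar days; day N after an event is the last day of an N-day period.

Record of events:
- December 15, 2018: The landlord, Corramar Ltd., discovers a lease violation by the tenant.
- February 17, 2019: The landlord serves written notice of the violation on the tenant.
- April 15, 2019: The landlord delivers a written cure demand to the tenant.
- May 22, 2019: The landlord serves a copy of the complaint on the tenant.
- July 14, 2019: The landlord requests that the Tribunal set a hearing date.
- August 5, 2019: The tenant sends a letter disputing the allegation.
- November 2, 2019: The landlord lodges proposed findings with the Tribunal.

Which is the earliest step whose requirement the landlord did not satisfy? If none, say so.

Step 5

Step 1: 68 days after December 15, 2018 (when the violation is discovered) is February 21, 2019; done February 17, 2019 — timely.
Step 2: the earliest permitted date is 21 days after March 23, 2019 (end of the 34-day response period, which began when the written notice is served on February 17, 2019), i.e. April 13, 2019; done April 15, 2019, after the minimum wait.
Step 3: 61 days after April 15, 2019 (when the cure demand is delivered) is June 15, 2019; May 22, 2019 is within that limit.
Step 4: the window is 20–50 days after May 27, 2019 (end of the 5-day waiting period, which began when the complaint is served on May 22, 2019), so June 16, 2019 through July 16, 2019; done July 14, 2019 — within the window.
Step 5: 77 days after August 12, 2019 (end of the 29-day objection period, which began when a hearing date is requested on July 14, 2019) is October 28, 2019; November 2, 2019 misses that deadline by 5 days.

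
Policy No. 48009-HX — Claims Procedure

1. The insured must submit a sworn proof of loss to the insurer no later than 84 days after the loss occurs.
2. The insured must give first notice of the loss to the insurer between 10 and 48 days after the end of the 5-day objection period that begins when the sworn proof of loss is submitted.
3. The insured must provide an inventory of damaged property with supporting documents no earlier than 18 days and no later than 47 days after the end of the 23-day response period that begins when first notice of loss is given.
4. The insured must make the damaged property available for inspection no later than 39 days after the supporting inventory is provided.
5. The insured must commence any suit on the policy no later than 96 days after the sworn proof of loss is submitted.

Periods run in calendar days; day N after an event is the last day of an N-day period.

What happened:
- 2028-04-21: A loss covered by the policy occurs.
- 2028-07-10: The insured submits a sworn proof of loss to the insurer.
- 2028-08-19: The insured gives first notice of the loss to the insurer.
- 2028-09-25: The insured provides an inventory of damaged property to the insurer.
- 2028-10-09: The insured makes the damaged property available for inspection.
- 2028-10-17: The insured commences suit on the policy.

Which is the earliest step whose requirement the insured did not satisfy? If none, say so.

Step 1 — counting 84 days from 2028-04-21 (when the loss occurs) gives a deadline of 2028-07-14; completed 2028-07-10, before the deadline.
Step 2 — 10 and 48 days from 2028-07-15 (end of the 5-day objection period, which began when the sworn proof of loss is submitted on 2028-07-10) are 2028-07-25 and 2028-09-01 respectively; 2028-08-19 falls inside that range.
Step 3 — 18 and 47 days from 2028-09-11 (end of the 23-day response period, which began when first notice of loss is given on 2028-08-19) are 2028-09-29 and 2028-10-28 respectively; done 2028-09-25 — 4 days before the window opened.
The analysis stops there.

Step 3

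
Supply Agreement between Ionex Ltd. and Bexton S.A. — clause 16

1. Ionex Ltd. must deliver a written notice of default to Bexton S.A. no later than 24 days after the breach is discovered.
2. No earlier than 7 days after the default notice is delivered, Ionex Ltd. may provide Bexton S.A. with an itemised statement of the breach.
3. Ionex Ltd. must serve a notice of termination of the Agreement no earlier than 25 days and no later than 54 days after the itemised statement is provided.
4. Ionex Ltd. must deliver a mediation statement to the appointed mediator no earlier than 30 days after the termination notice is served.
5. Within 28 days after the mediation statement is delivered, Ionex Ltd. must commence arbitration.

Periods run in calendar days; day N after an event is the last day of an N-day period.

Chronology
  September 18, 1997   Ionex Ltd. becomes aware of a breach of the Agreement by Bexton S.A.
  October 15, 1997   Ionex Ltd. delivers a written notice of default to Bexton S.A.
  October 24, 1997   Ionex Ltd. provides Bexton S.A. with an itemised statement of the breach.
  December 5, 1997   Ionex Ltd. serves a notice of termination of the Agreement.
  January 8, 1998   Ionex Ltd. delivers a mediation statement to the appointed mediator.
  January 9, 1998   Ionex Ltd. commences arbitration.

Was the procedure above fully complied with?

Step 1 — counting 24 days from September 18, 1997 (when the breach is discovered) gives a deadline of October 12, 1997; not done until October 15, 1997, 3 days after the deadline.
No need to go further; step 1 was not satisfied.

No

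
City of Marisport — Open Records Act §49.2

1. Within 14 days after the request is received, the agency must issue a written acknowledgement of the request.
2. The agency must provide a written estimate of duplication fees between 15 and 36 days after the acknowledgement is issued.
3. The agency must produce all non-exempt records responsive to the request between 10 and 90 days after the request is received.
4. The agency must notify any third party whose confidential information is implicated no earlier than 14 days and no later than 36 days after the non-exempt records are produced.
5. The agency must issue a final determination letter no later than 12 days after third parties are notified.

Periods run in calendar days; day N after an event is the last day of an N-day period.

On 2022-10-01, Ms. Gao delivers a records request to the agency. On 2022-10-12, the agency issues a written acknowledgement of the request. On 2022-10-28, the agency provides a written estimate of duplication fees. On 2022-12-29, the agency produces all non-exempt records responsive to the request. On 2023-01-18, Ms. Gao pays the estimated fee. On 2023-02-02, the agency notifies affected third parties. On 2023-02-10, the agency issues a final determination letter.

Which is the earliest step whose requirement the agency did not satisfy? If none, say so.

(1) due by 2022-10-01 + 14 days = 2022-10-15; completed 2022-10-12, before the deadline.
(2) the permitted window runs from 2022-10-12 + 15 = 2022-10-27 to 2022-10-12 + 36 = 2022-11-17; done 2022-10-28 — within the window.
(3) the permitted window runs from 2022-10-01 + 10 = 2022-10-11 to 2022-10-01 + 90 = 2022-12-30; done 2022-12-29 — within the window.
(4) the permitted window runs from 2022-12-29 + 14 = 2023-01-12 to 2022-12-29 + 36 = 2023-02-03; done 2023-02-02, which is between those dates.
(5) due by 2023-02-02 + 12 days = 2023-02-14; 2023-02-10 is within that limit.

None — every step was satisfied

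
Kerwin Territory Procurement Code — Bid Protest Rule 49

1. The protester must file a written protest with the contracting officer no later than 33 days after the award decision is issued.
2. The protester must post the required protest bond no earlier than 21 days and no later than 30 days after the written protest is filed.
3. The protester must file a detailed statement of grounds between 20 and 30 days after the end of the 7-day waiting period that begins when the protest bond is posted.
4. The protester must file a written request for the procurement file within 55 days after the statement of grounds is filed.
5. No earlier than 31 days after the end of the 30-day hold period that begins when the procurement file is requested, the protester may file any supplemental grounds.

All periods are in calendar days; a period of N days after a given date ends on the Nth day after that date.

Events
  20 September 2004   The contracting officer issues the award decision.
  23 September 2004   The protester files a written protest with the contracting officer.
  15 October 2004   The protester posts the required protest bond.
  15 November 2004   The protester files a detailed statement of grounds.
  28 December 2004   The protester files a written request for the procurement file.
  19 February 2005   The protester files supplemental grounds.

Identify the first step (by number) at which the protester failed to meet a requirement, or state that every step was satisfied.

(1) due by 20 September 2004 + 33 days = 23 October 2004; completed 23 September 2004, before the deadline.
(2) the permitted window runs from 23 September 2004 + 21 = 14 October 2004 to 23 September 2004 + 30 = 23 October 2004; 15 October 2004 falls inside that range.
(3) the permitted window runs from 22 October 2004 + 20 = 11 November 2004 to 22 October 2004 + 30 = 21 November 2004; 15 November 2004 falls inside that range.
(4) due by 15 November 2004 + 55 days = 9 January 2005; 28 December 2004 is within that limit.
(5) permitted from 27 January 2005 + 31 days = 27 February 2005 onward; done 19 February 2005 — 8 days too early.

Step 5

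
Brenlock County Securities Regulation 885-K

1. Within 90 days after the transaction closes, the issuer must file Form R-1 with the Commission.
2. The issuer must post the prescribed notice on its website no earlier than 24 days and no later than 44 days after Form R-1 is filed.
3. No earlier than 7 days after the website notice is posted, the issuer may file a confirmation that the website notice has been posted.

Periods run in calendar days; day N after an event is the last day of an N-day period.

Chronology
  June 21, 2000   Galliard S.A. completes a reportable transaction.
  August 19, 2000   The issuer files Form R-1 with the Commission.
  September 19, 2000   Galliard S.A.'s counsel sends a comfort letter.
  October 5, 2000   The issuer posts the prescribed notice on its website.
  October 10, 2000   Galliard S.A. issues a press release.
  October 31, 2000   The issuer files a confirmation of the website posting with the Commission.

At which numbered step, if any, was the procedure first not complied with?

(1) due by June 21, 2000 + 90 days = September 19, 2000; August 19, 2000 is within that limit.
(2) the permitted window runs from August 19, 2000 + 24 = September 12, 2000 to August 19, 2000 + 44 = October 2, 2000; October 5, 2000 is 3 days past the end of the window.
The procedure was therefore not followed at step 2.

Step 2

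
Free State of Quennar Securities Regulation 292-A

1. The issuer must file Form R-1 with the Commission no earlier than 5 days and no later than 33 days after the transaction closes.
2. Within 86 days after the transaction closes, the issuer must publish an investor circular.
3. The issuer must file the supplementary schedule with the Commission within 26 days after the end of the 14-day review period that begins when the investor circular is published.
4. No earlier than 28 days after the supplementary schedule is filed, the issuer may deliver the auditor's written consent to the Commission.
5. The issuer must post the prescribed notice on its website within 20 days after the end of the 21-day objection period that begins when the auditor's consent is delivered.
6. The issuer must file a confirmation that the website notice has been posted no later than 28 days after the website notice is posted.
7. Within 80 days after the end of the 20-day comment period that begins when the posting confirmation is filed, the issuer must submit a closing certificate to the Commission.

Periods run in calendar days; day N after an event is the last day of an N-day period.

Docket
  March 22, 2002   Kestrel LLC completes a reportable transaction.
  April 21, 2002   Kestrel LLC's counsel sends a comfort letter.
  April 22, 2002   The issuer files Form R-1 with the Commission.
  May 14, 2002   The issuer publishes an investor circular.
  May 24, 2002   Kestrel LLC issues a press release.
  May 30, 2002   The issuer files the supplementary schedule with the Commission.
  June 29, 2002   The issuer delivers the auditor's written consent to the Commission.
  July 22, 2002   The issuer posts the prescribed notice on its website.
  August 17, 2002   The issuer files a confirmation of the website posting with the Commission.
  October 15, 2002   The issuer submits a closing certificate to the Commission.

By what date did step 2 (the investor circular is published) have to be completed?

June 16, 2002

Step 2 runs from March 22, 2002, when the transaction closes. 86 days after March 22, 2002 is June 16, 2002.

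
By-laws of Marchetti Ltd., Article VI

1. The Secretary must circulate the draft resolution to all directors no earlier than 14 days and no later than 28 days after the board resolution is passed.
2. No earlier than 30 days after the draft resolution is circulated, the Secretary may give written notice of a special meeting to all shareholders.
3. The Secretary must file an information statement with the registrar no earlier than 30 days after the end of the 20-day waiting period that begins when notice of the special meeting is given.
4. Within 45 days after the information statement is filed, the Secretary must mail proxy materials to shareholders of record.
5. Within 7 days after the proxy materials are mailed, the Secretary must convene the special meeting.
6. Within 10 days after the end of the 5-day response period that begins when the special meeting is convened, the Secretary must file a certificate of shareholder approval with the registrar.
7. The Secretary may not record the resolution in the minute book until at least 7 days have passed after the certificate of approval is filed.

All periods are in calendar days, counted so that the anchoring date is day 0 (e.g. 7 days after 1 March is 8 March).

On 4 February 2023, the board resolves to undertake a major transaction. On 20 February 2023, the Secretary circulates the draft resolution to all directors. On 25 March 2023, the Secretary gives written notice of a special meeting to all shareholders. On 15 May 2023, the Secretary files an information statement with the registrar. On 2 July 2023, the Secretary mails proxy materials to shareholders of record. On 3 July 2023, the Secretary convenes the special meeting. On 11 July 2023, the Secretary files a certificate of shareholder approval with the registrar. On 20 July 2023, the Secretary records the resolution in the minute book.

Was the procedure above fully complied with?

Step 1: the window is 14–28 days after 4 February 2023 (when the board resolution is passed), so 18 February 2023 through 4 March 2023; done 20 February 2023 — within the window.
Step 2: the earliest permitted date is 30 days after 20 February 2023 (when the draft resolution is circulated), i.e. 22 March 2023; done 25 March 2023 — permitted.
Step 3: the earliest permitted date is 30 days after 14 April 2023 (end of the 20-day waiting period, which began when notice of the special meeting is given on 25 March 2023), i.e. 14 May 2023; 15 May 2023 is on or after that date.
Step 4: 45 days after 15 May 2023 (when the information statement is filed) is 29 June 2023; 2 July 2023 misses that deadline by 3 days.

No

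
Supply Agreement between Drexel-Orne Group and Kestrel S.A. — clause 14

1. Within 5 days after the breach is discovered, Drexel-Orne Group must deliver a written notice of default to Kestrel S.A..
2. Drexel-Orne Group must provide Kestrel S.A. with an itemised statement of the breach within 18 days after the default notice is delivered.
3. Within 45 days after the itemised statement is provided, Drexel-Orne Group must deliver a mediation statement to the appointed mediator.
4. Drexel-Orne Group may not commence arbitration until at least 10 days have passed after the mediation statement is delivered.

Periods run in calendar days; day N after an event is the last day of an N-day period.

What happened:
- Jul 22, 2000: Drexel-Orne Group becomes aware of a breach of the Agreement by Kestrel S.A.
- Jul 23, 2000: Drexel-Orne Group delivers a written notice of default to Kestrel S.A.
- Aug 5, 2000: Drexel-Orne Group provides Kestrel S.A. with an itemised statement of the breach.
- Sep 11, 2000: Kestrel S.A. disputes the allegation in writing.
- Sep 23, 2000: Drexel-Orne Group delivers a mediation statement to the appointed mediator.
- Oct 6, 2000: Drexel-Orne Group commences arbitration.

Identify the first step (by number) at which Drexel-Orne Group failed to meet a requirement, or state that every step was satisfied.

Step 3

Step 1 — counting 5 days from Jul 22, 2000 (when the breach is discovered) gives a deadline of Jul 27, 2000; Jul 23, 2000 is within that limit.
Step 2 — counting 18 days from Jul 23, 2000 (when the default notice is delivered) gives a deadline of Aug 10, 2000; done Aug 5, 2000 — timely.
Step 3 — counting 45 days from Aug 5, 2000 (when the itemised statement is provided) gives a deadline of Sep 19, 2000; done Sep 23, 2000 — 4 days late.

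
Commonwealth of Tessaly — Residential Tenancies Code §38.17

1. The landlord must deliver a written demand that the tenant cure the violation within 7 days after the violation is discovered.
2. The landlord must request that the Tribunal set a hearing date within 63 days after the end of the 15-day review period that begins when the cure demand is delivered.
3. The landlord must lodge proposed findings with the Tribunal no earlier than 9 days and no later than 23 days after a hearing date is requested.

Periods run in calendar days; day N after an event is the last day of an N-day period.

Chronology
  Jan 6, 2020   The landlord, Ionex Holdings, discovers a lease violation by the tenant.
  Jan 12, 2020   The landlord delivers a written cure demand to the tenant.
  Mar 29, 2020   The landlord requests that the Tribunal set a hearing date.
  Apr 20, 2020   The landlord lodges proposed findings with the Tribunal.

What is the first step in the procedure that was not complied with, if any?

(1) due by Jan 6, 2020 + 7 days = Jan 13, 2020; Jan 12, 2020 is within that limit.
(2) due by Jan 27, 2020 + 63 days = Mar 30, 2020; done Mar 29, 2020 — timely.
(3) the permitted window runs from Mar 29, 2020 + 9 = Apr 7, 2020 to Mar 29, 2020 + 23 = Apr 21, 2020; done Apr 20, 2020, which is between those dates.

None — every step was satisfied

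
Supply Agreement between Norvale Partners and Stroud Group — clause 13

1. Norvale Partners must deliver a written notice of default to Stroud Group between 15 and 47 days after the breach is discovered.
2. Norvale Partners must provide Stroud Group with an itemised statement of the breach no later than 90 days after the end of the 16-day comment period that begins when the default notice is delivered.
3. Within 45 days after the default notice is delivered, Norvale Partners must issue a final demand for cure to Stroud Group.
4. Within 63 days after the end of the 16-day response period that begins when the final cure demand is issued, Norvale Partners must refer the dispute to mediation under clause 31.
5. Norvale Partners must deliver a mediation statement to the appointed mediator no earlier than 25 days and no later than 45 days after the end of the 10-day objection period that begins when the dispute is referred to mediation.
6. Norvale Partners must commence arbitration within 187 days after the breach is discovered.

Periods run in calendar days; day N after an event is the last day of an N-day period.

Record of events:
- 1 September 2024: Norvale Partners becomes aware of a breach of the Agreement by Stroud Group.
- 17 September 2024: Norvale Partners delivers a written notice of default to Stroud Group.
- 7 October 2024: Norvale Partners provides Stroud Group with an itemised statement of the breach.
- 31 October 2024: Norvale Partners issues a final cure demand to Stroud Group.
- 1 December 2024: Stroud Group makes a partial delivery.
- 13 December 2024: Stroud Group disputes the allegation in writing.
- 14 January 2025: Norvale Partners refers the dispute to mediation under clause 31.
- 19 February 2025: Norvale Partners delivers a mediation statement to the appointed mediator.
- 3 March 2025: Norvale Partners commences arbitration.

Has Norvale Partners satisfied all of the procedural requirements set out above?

(1) the permitted window runs from 1 September 2024 + 15 = 16 September 2024 to 1 September 2024 + 47 = 18 October 2024; 17 September 2024 falls inside that range.
(2) due by 3 October 2024 + 90 days = 1 January 2025; 7 October 2024 is within that limit.
(3) due by 17 September 2024 + 45 days = 1 November 2024; completed 31 October 2024, before the deadline.
(4) due by 16 November 2024 + 63 days = 18 January 2025; done 14 January 2025 — timely.
(5) the permitted window runs from 24 January 2025 + 25 = 18 February 2025 to 24 January 2025 + 45 = 10 March 2025; 19 February 2025 falls inside that range.
(6) due by 1 September 2024 + 187 days = 7 March 2025; completed 3 March 2025, before the deadline.

Yes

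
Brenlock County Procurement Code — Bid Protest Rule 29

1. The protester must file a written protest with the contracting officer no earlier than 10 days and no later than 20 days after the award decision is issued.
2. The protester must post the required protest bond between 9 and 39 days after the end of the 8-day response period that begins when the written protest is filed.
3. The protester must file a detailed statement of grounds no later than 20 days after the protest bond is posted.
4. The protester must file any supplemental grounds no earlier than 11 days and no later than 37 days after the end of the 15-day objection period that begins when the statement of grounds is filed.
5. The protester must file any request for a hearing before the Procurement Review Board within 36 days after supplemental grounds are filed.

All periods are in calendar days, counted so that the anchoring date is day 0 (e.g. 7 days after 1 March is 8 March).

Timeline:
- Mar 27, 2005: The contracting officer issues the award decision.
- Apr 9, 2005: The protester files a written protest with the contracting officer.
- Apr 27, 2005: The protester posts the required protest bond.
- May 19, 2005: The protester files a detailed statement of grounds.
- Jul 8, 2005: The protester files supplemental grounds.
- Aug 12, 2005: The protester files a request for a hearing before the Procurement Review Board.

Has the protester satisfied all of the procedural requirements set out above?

Step 1 — 10 and 20 days from Mar 27, 2005 (when the award decision is issued) are Apr 6, 2005 and Apr 16, 2005 respectively; Apr 9, 2005 falls inside that range.
Step 2 — 9 and 39 days from Apr 17, 2005 (end of the 8-day response period, which began when the written protest is filed on Apr 9, 2005) are Apr 26, 2005 and May 26, 2005 respectively; done Apr 27, 2005, which is between those dates.
Step 3 — counting 20 days from Apr 27, 2005 (when the protest bond is posted) gives a deadline of May 17, 2005; not done until May 19, 2005, 2 days after the deadline.
The procedure was therefore not followed at step 3.

No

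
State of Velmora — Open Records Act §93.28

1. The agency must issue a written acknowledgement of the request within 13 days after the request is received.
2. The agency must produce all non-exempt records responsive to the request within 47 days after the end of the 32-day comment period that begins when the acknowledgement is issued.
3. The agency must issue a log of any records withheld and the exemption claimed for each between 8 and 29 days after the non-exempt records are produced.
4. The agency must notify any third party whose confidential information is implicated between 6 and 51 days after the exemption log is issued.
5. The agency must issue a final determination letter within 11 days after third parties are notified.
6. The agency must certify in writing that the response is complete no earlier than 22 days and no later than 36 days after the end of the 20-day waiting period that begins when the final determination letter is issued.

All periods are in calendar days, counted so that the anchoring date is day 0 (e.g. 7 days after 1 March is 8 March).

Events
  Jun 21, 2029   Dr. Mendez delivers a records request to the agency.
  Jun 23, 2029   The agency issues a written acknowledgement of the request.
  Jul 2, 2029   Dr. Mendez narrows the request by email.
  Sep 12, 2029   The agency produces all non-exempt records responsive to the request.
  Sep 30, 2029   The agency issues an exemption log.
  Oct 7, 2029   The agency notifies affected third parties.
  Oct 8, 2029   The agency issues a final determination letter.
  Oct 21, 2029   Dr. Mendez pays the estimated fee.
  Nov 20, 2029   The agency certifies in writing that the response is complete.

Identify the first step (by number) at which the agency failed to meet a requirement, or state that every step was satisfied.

Step 2

(1) due by Jun 21, 2029 + 13 days = Jul 4, 2029; Jun 23, 2029 is within that limit.
(2) due by Jul 25, 2029 + 47 days = Sep 10, 2029; Sep 12, 2029 misses that deadline by 2 days.
The procedure was therefore not followed at step 2.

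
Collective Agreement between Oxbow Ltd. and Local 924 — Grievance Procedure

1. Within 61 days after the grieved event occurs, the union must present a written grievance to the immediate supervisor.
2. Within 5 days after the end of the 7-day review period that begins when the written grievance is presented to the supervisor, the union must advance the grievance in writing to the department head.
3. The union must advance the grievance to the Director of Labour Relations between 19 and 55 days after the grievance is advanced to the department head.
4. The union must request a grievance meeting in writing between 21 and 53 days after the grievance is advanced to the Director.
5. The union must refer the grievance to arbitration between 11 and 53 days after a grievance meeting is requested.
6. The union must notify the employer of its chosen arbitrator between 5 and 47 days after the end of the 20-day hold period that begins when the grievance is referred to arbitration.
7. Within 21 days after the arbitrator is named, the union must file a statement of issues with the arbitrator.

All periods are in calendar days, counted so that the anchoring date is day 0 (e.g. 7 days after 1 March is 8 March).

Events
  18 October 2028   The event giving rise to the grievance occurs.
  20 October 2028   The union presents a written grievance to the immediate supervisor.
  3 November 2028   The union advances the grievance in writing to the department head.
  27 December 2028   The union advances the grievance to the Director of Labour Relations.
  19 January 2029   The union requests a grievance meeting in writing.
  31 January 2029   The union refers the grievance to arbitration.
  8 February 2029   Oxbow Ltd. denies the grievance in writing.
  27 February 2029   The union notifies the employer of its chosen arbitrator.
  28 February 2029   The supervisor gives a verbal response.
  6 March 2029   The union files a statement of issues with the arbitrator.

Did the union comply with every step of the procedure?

Step 1 — counting 61 days from 18 October 2028 (when the grieved event occurs) gives a deadline of 18 December 2028; done 20 October 2028 — timely.
Step 2 — counting 5 days from 27 October 2028 (end of the 7-day review period, which began when the written grievance is presented to the supervisor on 20 October 2028) gives a deadline of 1 November 2028; not done until 3 November 2028, 2 days after the deadline.
The procedure was therefore not followed at step 2.

No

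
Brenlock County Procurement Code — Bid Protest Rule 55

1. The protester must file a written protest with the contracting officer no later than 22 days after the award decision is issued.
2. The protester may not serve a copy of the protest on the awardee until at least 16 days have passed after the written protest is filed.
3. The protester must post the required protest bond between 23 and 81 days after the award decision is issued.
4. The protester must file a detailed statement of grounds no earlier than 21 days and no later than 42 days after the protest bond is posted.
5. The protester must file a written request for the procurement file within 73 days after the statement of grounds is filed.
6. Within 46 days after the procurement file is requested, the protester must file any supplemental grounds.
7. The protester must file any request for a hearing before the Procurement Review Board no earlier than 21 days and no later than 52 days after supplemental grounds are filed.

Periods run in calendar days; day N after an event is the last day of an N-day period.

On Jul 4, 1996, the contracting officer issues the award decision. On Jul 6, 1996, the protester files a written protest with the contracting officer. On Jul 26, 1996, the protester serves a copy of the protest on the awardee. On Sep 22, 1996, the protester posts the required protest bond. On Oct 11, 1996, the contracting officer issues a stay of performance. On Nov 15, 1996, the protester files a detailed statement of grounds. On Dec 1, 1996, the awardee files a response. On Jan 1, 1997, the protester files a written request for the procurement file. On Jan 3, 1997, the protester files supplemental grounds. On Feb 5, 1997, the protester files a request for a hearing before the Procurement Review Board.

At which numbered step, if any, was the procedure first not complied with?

Step 4

(1) due by Jul 4, 1996 + 22 days = Jul 26, 1996; completed Jul 6, 1996, before the deadline.
(2) permitted from Jul 6, 1996 + 16 days = Jul 22, 1996 onward; Jul 26, 1996 is on or after that date.
(3) the permitted window runs from Jul 4, 1996 + 23 = Jul 27, 1996 to Jul 4, 1996 + 81 = Sep 23, 1996; Sep 22, 1996 falls inside that range.
(4) the permitted window runs from Sep 22, 1996 + 21 = Oct 13, 1996 to Sep 22, 1996 + 42 = Nov 3, 1996; Nov 15, 1996 is 12 days past the end of the window.
Later steps need not be reached.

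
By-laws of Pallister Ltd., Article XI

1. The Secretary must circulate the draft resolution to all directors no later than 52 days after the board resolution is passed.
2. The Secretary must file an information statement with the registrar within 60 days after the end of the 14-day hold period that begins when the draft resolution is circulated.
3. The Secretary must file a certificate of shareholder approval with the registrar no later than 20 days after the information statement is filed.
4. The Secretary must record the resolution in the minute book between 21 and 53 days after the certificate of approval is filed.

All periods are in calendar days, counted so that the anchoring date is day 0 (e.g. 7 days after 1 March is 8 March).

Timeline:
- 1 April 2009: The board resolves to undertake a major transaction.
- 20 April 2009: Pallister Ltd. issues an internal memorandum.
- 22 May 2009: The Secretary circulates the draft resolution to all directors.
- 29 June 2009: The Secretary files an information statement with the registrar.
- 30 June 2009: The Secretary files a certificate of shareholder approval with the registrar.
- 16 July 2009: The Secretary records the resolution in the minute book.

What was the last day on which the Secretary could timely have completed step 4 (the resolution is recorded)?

Step 4 runs from 30 June 2009, when the certificate of approval is filed. The window is 21–53 days after 30 June 2009; it closes on 22 August 2009.

22 August 2009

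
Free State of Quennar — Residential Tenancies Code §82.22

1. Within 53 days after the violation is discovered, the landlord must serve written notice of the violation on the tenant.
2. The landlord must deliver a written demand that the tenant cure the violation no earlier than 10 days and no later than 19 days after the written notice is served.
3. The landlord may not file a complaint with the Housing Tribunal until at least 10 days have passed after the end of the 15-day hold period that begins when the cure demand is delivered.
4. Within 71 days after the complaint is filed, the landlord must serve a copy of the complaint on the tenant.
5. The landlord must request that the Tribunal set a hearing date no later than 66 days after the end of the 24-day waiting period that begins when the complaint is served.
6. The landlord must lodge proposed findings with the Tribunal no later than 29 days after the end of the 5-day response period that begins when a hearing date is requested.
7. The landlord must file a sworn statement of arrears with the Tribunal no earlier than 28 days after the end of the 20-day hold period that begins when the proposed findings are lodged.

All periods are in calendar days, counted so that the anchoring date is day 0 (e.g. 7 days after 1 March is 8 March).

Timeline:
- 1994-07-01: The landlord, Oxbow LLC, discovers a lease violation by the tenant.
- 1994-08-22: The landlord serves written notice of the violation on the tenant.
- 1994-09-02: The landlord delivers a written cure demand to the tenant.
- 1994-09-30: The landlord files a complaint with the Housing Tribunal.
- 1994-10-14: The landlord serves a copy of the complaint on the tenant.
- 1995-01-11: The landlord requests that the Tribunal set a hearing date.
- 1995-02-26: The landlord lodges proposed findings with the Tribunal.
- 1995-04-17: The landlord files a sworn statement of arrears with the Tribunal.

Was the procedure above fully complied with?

No

(1) due by 1994-07-01 + 53 days = 1994-08-23; completed 1994-08-22, before the deadline.
(2) the permitted window runs from 1994-08-22 + 10 = 1994-09-01 to 1994-08-22 + 19 = 1994-09-10; 1994-09-02 falls inside that range.
(3) permitted from 1994-09-17 + 10 days = 1994-09-27 onward; 1994-09-30 is on or after that date.
(4) due by 1994-09-30 + 71 days = 1994-12-10; done 1994-10-14 — timely.
(5) due by 1994-11-07 + 66 days = 1995-01-12; 1995-01-11 is within that limit.
(6) due by 1995-01-16 + 29 days = 1995-02-14; done 1995-02-26 — 12 days late.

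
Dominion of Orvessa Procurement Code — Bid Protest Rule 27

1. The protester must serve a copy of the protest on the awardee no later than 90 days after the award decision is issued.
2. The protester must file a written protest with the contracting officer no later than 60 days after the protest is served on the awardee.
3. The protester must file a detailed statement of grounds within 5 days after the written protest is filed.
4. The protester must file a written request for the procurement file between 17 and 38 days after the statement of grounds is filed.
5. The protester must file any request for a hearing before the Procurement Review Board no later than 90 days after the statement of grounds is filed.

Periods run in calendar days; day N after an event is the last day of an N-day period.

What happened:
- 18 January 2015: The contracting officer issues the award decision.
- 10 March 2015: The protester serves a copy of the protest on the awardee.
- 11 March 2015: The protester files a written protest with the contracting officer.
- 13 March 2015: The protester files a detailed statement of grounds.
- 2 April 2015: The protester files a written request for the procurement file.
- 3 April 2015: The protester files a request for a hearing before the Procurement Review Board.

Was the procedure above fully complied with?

(1) due by 18 January 2015 + 90 days = 18 April 2015; 10 March 2015 is within that limit.
(2) due by 10 March 2015 + 60 days = 9 May 2015; done 11 March 2015 — timely.
(3) due by 11 March 2015 + 5 days = 16 March 2015; completed 13 March 2015, before the deadline.
(4) the permitted window runs from 13 March 2015 + 17 = 30 March 2015 to 13 March 2015 + 38 = 20 April 2015; 2 April 2015 falls inside that range.
(5) due by 13 March 2015 + 90 days = 11 June 2015; completed 3 April 2015, before the deadline.

Yes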